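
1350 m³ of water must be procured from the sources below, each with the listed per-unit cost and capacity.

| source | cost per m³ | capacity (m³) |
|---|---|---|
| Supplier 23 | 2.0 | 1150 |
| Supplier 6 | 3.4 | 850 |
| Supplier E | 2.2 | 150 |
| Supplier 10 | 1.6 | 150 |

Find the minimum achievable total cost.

2650

Use sources in increasing cost order.
Supplier 10 (1.6): use full 150 — 1200 m³ to go.
Supplier 23 at 2.0: take all 1150 m³ — 50 still needed.
Take 50 from Supplier E at 2.2 to finish.
Supplier 6: unused.
Cost = 150×1.6 + 1150×2.0 + 50×2.2 = 2650.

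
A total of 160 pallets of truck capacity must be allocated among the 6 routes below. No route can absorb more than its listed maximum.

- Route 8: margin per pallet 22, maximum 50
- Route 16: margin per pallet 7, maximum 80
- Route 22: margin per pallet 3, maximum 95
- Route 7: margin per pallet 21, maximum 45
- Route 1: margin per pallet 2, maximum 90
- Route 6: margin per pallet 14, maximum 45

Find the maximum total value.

2815

Highest margin per pallet first: Route 8 22 > Route 7 21 > Route 6 14 > Route 16 7 > Route 22 3 > Route 1 2.
Route 8 takes 50 to reach its cap of 50 — 110 left.
Give Route 7 45 to hit its cap of 45 — 65 left.
Route 6 takes 45 to reach its cap of 45 — 20 left.
Route 16: +20 (room for 80) → 20. Pool exhausted.
Total = 22×50 + 7×20 + 21×45 + 14×45 = 2815.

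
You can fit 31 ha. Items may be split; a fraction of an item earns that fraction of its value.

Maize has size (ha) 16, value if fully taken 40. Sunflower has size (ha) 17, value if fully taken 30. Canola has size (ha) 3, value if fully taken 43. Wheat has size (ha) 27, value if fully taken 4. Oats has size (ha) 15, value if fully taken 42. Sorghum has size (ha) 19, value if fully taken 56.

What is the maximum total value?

124.2

Best value per unit of size first: Canola 43/3≈14.3, Sorghum 56/19≈2.95, Oats 42/15≈2.8, Maize 40/16≈2.5, Sunflower 30/17≈1.76, Wheat 4/27≈0.148.
Take all of Canola (3 ha, value 43) ; 28 ha left.
Take all of Sorghum (19 ha, value 56) ; 9 ha left.
Fill the last 9 ha with part of Oats: 9/15 of it earns 25.2.
Total value = 124.2.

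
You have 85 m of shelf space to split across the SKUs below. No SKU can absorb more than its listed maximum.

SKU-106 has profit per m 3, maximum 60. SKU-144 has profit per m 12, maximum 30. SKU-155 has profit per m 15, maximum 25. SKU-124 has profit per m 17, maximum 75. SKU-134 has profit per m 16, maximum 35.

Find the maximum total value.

1435

Highest profit per m first: SKU-124 17 > SKU-134 16 > SKU-155 15 > SKU-144 12 > SKU-106 3.
SKU-124: +75 to 75 (cap) → 10 left.
Only 10 left; SKU-134 takes them to reach 10.
Total = 17×75 + 16×10 = 1435.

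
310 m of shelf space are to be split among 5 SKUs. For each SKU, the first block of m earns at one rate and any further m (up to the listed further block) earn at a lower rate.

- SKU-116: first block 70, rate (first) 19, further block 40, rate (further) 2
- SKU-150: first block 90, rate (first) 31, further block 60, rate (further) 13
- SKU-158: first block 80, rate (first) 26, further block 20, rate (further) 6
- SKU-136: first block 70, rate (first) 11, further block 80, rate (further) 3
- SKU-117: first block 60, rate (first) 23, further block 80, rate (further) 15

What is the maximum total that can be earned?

7730

Order all 10 blocks by rate: SKU-150/tier1 31 > SKU-158/tier1 26 > SKU-117/tier1 23 > SKU-116/tier1 19 > SKU-117/tier2 15 > SKU-150/tier2 13 > SKU-136/tier1 11 > SKU-158/tier2 6 > SKU-136/tier2 3 > SKU-116/tier2 2.
SKU-150/tier1 (31): +90 ; 220 left.
SKU-158/tier1 (26): +80 ; 140 left.
Fill SKU-117 tier1 block (60 at 23) ; 80 left.
SKU-116 tier1 at 19: fill all 70 ; 10 left.
SKU-117/tier2: +10 of 80 at 15; pool empty.
Total = 31×90 + 26×80 + 23×60 + 19×70 + 15×10 = 7730.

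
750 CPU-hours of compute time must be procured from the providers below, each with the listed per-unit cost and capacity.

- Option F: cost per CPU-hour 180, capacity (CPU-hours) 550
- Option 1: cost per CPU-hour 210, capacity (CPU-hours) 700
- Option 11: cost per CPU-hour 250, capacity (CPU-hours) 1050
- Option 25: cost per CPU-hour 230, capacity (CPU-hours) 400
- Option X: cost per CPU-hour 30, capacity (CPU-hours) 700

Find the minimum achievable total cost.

30000

Use providers in increasing cost order.
Option X (30): use full 700 ; 50 CPU-hours to go.
Take 50 from Option F at 180 to finish.
Option 1, Option 25, Option 11: unused.
Cost = 700×30 + 50×180 = 30000.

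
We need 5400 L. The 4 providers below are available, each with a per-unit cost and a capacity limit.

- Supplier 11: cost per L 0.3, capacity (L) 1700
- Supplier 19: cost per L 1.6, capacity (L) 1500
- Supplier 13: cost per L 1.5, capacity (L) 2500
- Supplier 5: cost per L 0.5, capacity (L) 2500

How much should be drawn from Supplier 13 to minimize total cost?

1200

Cheapest first:
Take 1700 from Supplier 11 at 0.3 ; need 3700 more.
Take 2500 from Supplier 5 at 0.5 ; need 1200 more.
Supplier 13 at 1.5: take 1200 of its 2500 ; requirement met.
Supplier 19: unused.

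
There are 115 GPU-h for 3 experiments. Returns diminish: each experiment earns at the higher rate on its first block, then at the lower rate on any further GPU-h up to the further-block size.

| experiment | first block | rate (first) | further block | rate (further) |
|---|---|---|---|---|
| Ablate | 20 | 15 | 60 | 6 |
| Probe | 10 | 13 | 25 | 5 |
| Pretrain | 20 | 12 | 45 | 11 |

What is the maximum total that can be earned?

Order all 6 blocks by rate: Ablate/first 15 > Probe/first 13 > Pretrain/first 12 > Pretrain/second 11 > Ablate/second 6 > Probe/second 5.
Ablate/first (15): +20 → 95 left.
Probe/first (13): +10 → 85 left.
Fill Pretrain first block (20 at 12) → 65 left.
Fill Pretrain second block (45 at 11) → 20 left.
Ablate second at 6: only 20 left, fill 20.
Total = 15×20 + 13×10 + 12×20 + 11×45 + 6×20 = 1285.

1285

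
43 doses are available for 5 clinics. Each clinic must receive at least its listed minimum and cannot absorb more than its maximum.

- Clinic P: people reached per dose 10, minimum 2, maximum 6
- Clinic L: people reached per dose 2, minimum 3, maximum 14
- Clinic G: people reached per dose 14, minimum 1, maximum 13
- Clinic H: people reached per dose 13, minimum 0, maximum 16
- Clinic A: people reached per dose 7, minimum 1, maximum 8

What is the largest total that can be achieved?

Meeting every minimum uses 2+3+1+0+1 = 7 doses, leaving 36.
Order the clinics by people reached per dose: Clinic G 14 > Clinic H 13 > Clinic P 10 > Clinic A 7 > Clinic L 2.
Clinic G takes 12 more to reach its cap of 13 → 24 left.
Give Clinic H 16 more to hit its cap of 16 → 8 left.
Give Clinic P 4 more to hit its cap of 6 → 4 left.
Clinic A has room for 7 more but only 4 remain, so it gets 5.
Total = 10×6 + 2×3 + 14×13 + 13×16 + 7×5 = 491.

491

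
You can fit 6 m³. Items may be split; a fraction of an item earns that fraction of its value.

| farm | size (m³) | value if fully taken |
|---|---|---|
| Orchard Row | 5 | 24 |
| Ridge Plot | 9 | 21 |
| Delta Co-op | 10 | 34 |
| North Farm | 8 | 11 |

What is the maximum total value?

27.4

Rank by value-to-size ratio: Orchard Row 24/5≈4.8, Delta Co-op 34/10≈3.4, Ridge Plot 21/9≈2.33, North Farm 11/8≈1.38.
All 5 m³ of Orchard Row fit (value 24) — 1 remain.
Fill the last 1 m³ with part of Delta Co-op: 1/10 of it earns 3.4.
Total value = 27.4.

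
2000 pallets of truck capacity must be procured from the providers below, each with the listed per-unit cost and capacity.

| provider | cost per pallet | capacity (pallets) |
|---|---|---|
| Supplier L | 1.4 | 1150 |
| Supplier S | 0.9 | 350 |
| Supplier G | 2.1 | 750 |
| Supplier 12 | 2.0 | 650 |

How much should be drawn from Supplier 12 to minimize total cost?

Use providers in increasing cost order.
Supplier S (0.9): use full 350 ; 1650 pallets to go.
Supplier L at 1.4: take all 1150 pallets ; 500 still needed.
Take 500 from Supplier 12 at 2.0 to finish.
Supplier G: unused.

500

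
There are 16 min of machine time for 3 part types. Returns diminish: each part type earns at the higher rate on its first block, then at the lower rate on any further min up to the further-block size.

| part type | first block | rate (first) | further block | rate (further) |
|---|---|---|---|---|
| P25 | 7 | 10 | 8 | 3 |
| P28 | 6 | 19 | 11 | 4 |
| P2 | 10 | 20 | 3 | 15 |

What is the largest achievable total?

Order all 6 blocks by rate: P2/tier1 20 > P28/tier1 19 > P2/tier2 15 > P25/tier1 10 > P28/tier2 4 > P25/tier2 3.
P2 tier1 at 20: fill all 10 — 6 left.
P28 tier1 at 19: fill all 6 — 0 left.
Total = 20×10 + 19×6 = 314.

314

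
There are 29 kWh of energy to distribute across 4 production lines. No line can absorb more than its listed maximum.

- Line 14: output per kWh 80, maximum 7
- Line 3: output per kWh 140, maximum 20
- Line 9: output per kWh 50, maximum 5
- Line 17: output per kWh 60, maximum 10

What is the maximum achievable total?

Order the production lines by output per kWh: Line 3 140 > Line 14 80 > Line 17 60 > Line 9 50.
Line 3: +20 to 20 (cap) → 9 left.
Line 14 takes 7 to reach its cap of 7 → 2 left.
Line 17 has room for 10 but only 2 remain, so it gets 2.
Total = 80×7 + 140×20 + 60×2 = 3480.

3480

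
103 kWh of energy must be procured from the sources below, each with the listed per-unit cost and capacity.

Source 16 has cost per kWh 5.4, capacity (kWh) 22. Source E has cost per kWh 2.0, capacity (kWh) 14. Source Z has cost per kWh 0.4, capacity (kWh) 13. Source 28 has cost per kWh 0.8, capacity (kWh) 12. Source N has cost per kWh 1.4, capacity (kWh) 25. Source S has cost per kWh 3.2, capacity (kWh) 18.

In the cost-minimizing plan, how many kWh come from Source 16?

Use sources in increasing cost order.
Source Z (0.4): use full 13 — 90 kWh to go.
Take 12 from Source 28 at 0.8 — need 78 more.
Source N (1.4): use full 25 — 53 kWh to go.
Source E at 2.0: take all 14 kWh — 39 still needed.
Take 18 from Source S at 3.2 — need 21 more.
Source 16 at 5.4: take 21 of its 22 — requirement met.

21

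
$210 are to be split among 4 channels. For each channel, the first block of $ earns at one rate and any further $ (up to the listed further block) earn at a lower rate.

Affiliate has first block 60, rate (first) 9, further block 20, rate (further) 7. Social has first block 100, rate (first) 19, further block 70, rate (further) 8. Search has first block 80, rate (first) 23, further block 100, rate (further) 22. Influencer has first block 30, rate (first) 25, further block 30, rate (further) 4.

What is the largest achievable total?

4790

Treat each block as its own option and order by rate: Influencer/tier1 25 > Search/tier1 23 > Search/tier2 22 > Social/tier1 19 > Affiliate/tier1 9 > Social/tier2 8 > Affiliate/tier2 7 > Influencer/tier2 4.
Influencer tier1 at 25: fill all 30 ; 180 left.
Search tier1 at 23: fill all 80 ; 100 left.
Search/tier2 (22): +100 ; 0 left.
Total = 25×30 + 23×80 + 22×100 = 4790.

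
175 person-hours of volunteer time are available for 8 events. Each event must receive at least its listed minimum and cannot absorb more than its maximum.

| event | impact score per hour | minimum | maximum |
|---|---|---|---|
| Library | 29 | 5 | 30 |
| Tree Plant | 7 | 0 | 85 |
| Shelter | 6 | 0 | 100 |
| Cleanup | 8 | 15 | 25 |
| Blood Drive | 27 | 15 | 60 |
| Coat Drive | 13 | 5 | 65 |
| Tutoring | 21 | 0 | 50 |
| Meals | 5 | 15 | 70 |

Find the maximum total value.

Meeting every minimum uses 5+0+0+15+15+5+0+15 = 55 person-hours, leaving 120.
Rank by impact score per hour: Library 29 > Blood Drive 27 > Tutoring 21 > Coat Drive 13 > Cleanup 8 > Tree Plant 7 > Shelter 6 > Meals 5.
Library: +25 to 30 (cap) → 95 left.
Blood Drive takes 45 more to reach its cap of 60 → 50 left.
Tutoring takes 50 more to reach its cap of 50 → 0 left.
Total = 29×30 + 8×15 + 27×60 + 13×5 + 21×50 + 5×15 = 3800.

3800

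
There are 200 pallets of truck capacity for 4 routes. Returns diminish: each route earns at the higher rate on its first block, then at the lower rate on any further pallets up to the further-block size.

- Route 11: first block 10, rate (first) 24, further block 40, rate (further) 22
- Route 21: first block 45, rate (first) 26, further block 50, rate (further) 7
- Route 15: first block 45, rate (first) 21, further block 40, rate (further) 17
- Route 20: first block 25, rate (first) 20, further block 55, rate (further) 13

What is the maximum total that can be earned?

4330

Rank every tier by rate: Route 21/tier1 26 > Route 11/tier1 24 > Route 11/tier2 22 > Route 15/tier1 21 > Route 20/tier1 20 > Route 15/tier2 17 > Route 20/tier2 13 > Route 21/tier2 7.
Route 21 tier1 at 26: fill all 45 → 155 left.
Fill Route 11 tier1 block (10 at 24) → 145 left.
Route 11/tier2 (22): +40 → 105 left.
Route 15 tier1 at 21: fill all 45 → 60 left.
Route 20 tier1 at 20: fill all 25 → 35 left.
35 remain; put them into Route 15 tier2 at 17.
Total = 26×45 + 24×10 + 22×40 + 21×45 + 20×25 + 17×35 = 4330.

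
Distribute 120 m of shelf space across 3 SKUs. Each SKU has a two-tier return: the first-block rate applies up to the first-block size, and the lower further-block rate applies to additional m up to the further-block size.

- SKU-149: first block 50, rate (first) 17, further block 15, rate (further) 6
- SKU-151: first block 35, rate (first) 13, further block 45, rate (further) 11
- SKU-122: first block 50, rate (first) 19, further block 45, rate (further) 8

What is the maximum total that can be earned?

Treat each block as its own option and order by rate: SKU-122/tier1 19 > SKU-149/tier1 17 > SKU-151/tier1 13 > SKU-151/tier2 11 > SKU-122/tier2 8 > SKU-149/tier2 6.
SKU-122/tier1 (19): +50 ; 70 left.
SKU-149 tier1 at 17: fill all 50 ; 20 left.
SKU-151/tier1: +20 of 35 at 13; pool empty.
Total = 19×50 + 17×50 + 13×20 = 2060.

2060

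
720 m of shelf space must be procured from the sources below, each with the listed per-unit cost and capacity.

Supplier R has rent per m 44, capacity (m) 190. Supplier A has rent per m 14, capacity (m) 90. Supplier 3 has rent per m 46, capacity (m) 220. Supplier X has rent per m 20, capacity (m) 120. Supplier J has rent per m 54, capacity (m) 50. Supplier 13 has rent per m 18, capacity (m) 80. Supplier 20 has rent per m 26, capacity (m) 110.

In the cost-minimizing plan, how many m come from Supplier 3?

Cheapest first:
Supplier A at 14: take all 90 m → 630 still needed.
Supplier 13 (18): use full 80 → 550 m to go.
Supplier X at 20: take all 120 m → 430 still needed.
Supplier 20 (26): use full 110 → 320 m to go.
Supplier R at 44: take all 190 m → 130 still needed.
Supplier 3 at 46: take 130 of its 220 → requirement met.
Supplier J: unused.

130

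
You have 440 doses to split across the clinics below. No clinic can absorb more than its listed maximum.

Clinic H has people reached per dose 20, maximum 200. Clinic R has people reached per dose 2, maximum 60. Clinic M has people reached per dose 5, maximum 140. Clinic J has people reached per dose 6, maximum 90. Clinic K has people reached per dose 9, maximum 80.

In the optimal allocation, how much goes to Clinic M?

Highest people reached per dose first: Clinic H 20 > Clinic K 9 > Clinic J 6 > Clinic M 5 > Clinic R 2.
Clinic H takes 200 to reach its cap of 200 ; 240 left.
Give Clinic K 80 to hit its cap of 80 ; 160 left.
Give Clinic J 90 to hit its cap of 90 ; 70 left.
Clinic M: +70 (room for 140) → 70. Pool exhausted.

70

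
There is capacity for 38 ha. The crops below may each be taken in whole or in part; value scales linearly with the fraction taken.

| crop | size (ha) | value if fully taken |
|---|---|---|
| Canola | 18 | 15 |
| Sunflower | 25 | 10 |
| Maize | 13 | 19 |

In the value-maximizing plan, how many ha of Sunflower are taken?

7

Best value per unit of size first: Maize 19/13≈1.46, Canola 15/18≈0.833, Sunflower 10/25≈0.4.
All 13 ha of Maize fit (value 19) → 25 remain.
Canola: take in full, 18 ha for value 15 → 7 left.
Fill the last 7 ha with part of Sunflower: 7/25 of it earns 2.8.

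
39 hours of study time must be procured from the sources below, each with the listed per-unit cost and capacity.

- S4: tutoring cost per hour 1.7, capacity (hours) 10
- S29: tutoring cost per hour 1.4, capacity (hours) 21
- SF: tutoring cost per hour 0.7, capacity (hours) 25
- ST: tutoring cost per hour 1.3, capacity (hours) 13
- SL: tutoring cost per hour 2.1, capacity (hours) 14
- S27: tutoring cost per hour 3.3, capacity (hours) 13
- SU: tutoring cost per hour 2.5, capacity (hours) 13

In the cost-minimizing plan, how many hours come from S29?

1

Use sources in increasing cost order.
Take 25 from SF at 0.7 ; need 14 more.
ST at 1.3: take all 13 hours ; 1 still needed.
S29 (1.4): take the remaining 1 ; done.
S4, SL, SU, S27: unused.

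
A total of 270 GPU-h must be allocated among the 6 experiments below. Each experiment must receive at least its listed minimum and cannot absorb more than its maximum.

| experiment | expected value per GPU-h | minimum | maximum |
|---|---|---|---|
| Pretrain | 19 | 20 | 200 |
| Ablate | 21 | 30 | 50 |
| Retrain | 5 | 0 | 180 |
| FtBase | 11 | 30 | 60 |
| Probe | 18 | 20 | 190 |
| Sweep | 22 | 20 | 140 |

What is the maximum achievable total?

5390

Meeting every minimum uses 20+30+0+30+20+20 = 120 GPU-h, leaving 150.
Highest expected value per GPU-h first: Sweep 22 > Ablate 21 > Pretrain 19 > Probe 18 > FtBase 11 > Retrain 5.
Give Sweep 120 more to hit its cap of 140 — 30 left.
Ablate takes 20 more to reach its cap of 50 — 10 left.
Only 10 left; Pretrain takes them to reach 30.
Total = 19×30 + 21×50 + 11×30 + 18×20 + 22×140 = 5390.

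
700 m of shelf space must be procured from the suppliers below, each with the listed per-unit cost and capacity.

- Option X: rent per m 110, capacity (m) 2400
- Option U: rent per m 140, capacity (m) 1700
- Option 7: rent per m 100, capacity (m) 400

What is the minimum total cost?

Cheapest first:
Take 400 from Option 7 at 100 ; need 300 more.
Option X (110): take the remaining 300 ; done.
Option U: unused.
Cost = 400×100 + 300×110 = 73000.

73000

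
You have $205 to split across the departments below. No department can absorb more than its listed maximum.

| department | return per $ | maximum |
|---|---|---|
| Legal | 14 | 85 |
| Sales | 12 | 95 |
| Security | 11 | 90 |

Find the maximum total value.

2605

Rank by return per $: Legal 14 > Sales 12 > Security 11.
Give Legal 85 to hit its cap of 85 ; 120 left.
Give Sales 95 to hit its cap of 95 ; 25 left.
Security: +25 (room for 90) → 25. Pool exhausted.
Total = 14×85 + 12×95 + 11×25 = 2605.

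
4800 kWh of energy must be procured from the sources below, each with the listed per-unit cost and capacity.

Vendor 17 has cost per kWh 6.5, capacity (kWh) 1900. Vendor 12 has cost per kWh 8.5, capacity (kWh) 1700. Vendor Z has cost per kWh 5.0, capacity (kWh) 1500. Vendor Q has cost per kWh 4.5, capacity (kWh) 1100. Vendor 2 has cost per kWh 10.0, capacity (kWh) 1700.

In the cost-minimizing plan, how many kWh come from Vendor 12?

300

Use sources in increasing cost order.
Vendor Q (4.5): use full 1100 ; 3700 kWh to go.
Take 1500 from Vendor Z at 5.0 ; need 2200 more.
Vendor 17 at 6.5: take all 1900 kWh ; 300 still needed.
Take 300 from Vendor 12 at 8.5 to finish.
Vendor 2: unused.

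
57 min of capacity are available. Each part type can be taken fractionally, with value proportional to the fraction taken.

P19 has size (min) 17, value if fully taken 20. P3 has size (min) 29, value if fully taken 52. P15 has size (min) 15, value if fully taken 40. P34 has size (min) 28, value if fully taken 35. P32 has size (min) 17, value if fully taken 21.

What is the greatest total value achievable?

Best value per unit of size first: P15 40/15≈2.67, P3 52/29≈1.79, P34 35/28≈1.25, P32 21/17≈1.24, P19 20/17≈1.18.
All 15 min of P15 fit (value 40) ; 42 remain.
P3: take in full, 29 min for value 52 ; 13 left.
13 min left: a 13/28 share of P34 gives 35×13/28 = 16.25.
Total value = 108.25.

108.25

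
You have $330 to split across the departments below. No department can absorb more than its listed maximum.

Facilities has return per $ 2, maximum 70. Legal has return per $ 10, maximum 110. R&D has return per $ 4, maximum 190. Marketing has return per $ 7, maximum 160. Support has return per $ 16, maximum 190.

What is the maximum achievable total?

4350

Rank by return per $: Support 16 > Legal 10 > Marketing 7 > R&D 4 > Facilities 2.
Give Support 190 to hit its cap of 190 → 140 left.
Legal: +110 to 110 (cap) → 30 left.
Marketing: +30 (room for 160) → 30. Pool exhausted.
Total = 10×110 + 7×30 + 16×190 = 4350.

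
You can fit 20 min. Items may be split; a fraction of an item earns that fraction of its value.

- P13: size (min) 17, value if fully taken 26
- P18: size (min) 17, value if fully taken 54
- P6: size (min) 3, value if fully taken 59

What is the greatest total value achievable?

113

Rank by value-to-size ratio: P6 59/3≈19.7, P18 54/17≈3.18, P13 26/17≈1.53.
All 3 min of P6 fit (value 59) ; 17 remain.
P18: take in full, 17 min for value 54 ; 0 left.
Total value = 113.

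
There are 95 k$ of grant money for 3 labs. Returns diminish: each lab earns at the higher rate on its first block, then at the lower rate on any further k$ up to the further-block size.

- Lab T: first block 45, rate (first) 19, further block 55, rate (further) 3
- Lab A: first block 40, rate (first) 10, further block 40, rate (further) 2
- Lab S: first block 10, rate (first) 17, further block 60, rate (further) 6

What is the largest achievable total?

1425

Treat each block as its own option and order by rate: Lab T/first 19 > Lab S/first 17 > Lab A/first 10 > Lab S/second 6 > Lab T/second 3 > Lab A/second 2.
Fill Lab T first block (45 at 19) → 50 left.
Fill Lab S first block (10 at 17) → 40 left.
Fill Lab A first block (40 at 10) → 0 left.
Total = 19×45 + 17×10 + 10×40 = 1425.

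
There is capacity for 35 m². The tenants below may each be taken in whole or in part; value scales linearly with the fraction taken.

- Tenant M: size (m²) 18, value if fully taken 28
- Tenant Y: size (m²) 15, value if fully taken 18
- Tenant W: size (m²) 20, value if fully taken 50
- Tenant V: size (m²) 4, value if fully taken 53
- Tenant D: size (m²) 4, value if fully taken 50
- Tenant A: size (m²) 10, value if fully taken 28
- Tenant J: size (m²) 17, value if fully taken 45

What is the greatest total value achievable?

Rank by value-to-size ratio: Tenant V 53/4≈13.2, Tenant D 50/4≈12.5, Tenant A 28/10≈2.8, Tenant J 45/17≈2.65, Tenant W 50/20≈2.5, Tenant M 28/18≈1.56, Tenant Y 18/15≈1.2.
Tenant V: take in full, 4 m² for value 53 → 31 left.
All 4 m² of Tenant D fit (value 50) → 27 remain.
Tenant A: take in full, 10 m² for value 28 → 17 left.
All 17 m² of Tenant J fit (value 45) → 0 remain.
Total value = 176.

176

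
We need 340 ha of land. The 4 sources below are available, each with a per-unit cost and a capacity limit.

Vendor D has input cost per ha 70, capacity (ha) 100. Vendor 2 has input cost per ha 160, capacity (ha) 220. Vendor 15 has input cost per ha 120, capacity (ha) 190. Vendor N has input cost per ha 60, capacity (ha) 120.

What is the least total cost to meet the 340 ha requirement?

28600

Cheapest first:
Vendor N (60): use full 120 — 220 ha to go.
Vendor D at 70: take all 100 ha — 120 still needed.
Vendor 15 (120): take the remaining 120 — done.
Vendor 2: unused.
Cost = 120×60 + 100×70 + 120×120 = 28600.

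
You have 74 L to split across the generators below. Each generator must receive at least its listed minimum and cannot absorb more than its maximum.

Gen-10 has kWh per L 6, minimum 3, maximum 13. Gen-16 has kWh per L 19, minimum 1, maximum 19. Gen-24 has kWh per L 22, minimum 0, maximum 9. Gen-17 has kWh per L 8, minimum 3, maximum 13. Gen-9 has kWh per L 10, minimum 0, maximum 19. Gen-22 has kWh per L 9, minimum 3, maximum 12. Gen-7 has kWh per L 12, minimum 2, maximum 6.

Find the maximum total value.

Meeting every minimum uses 3+1+0+3+0+3+2 = 12 L, leaving 62.
Rank by kWh per L: Gen-24 22 > Gen-16 19 > Gen-7 12 > Gen-9 10 > Gen-22 9 > Gen-17 8 > Gen-10 6.
Gen-24 takes 9 more to reach its cap of 9 — 53 left.
Gen-16 takes 18 more to reach its cap of 19 — 35 left.
Gen-7 takes 4 more to reach its cap of 6 — 31 left.
Gen-9: +19 to 19 (cap) — 12 left.
Give Gen-22 9 more to hit its cap of 12 — 3 left.
Only 3 left; Gen-17 takes them to reach 6.
Total = 6×3 + 19×19 + 22×9 + 8×6 + 10×19 + 9×12 + 12×6 = 995.

995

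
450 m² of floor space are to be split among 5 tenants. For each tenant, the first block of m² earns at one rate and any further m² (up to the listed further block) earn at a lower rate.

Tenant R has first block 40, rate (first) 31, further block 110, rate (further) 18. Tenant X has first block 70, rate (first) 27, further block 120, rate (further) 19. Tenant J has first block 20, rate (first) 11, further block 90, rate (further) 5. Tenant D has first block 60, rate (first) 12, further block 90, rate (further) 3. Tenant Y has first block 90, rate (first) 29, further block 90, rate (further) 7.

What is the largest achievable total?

10240

Treat each block as its own option and order by rate: Tenant R/T1 31 > Tenant Y/T1 29 > Tenant X/T1 27 > Tenant X/T2 19 > Tenant R/T2 18 > Tenant D/T1 12 > Tenant J/T1 11 > Tenant Y/T2 7 > Tenant J/T2 5 > Tenant D/T2 3.
Tenant R/T1 (31): +40 → 410 left.
Fill Tenant Y T1 block (90 at 29) → 320 left.
Fill Tenant X T1 block (70 at 27) → 250 left.
Fill Tenant X T2 block (120 at 19) → 130 left.
Tenant R/T2 (18): +110 → 20 left.
Tenant D/T1: +20 of 60 at 12; pool empty.
Total = 31×40 + 29×90 + 27×70 + 19×120 + 18×110 + 12×20 = 10240.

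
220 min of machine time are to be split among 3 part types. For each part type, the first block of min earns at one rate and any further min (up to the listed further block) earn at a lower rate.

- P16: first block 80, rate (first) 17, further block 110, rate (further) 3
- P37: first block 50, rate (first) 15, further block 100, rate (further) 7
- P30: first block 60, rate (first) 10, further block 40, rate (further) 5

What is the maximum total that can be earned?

Order all 6 blocks by rate: P16/first 17 > P37/first 15 > P30/first 10 > P37/second 7 > P30/second 5 > P16/second 3.
Fill P16 first block (80 at 17) ; 140 left.
Fill P37 first block (50 at 15) ; 90 left.
Fill P30 first block (60 at 10) ; 30 left.
30 remain; put them into P37 second at 7.
Total = 17×80 + 15×50 + 10×60 + 7×30 = 2920.

2920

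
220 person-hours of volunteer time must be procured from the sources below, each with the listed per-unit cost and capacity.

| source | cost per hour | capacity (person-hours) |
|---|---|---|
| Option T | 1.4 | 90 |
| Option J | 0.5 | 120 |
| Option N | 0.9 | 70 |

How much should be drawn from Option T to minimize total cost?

30

Cheapest first:
Option J (0.5): use full 120 — 100 person-hours to go.
Option N at 0.9: take all 70 person-hours — 30 still needed.
Take 30 from Option T at 1.4 to finish.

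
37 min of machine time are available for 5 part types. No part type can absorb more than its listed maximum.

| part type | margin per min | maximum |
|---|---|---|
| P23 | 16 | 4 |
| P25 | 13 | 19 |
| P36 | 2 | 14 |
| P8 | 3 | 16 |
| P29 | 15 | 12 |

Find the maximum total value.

Order the part types by margin per min: P23 16 > P29 15 > P25 13 > P8 3 > P36 2.
P23 takes 4 to reach its cap of 4 ; 33 left.
Give P29 12 to hit its cap of 12 ; 21 left.
P25: +19 to 19 (cap) ; 2 left.
P8 has room for 16 but only 2 remain, so it gets 2.
Total = 16×4 + 13×19 + 3×2 + 15×12 = 497.

497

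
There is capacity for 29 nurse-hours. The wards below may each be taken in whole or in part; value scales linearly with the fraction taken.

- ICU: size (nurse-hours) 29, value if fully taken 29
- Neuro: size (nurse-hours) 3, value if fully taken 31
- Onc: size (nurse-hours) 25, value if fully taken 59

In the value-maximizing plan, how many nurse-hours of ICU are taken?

Best value per unit of size first: Neuro 31/3≈10.3, Onc 59/25≈2.36, ICU 29/29≈1.
Take all of Neuro (3 nurse-hours, value 31) → 26 nurse-hours left.
Take all of Onc (25 nurse-hours, value 59) → 1 nurse-hours left.
Fill the last 1 nurse-hours with part of ICU: 1/29 of it earns 1.

1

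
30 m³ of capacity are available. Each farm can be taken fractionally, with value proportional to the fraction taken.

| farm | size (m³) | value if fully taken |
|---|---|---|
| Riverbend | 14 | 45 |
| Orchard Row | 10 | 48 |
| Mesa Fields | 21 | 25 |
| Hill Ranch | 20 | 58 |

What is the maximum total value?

110.4

Sort by value density: Orchard Row 48/10≈4.8, Riverbend 45/14≈3.21, Hill Ranch 58/20≈2.9, Mesa Fields 25/21≈1.19.
Take all of Orchard Row (10 m³, value 48) ; 20 m³ left.
Riverbend: take in full, 14 m³ for value 45 ; 6 left.
Only 6 m³ remain; take 6/20 of Hill Ranch for value 58×6/20 = 17.4.
Total value = 110.4.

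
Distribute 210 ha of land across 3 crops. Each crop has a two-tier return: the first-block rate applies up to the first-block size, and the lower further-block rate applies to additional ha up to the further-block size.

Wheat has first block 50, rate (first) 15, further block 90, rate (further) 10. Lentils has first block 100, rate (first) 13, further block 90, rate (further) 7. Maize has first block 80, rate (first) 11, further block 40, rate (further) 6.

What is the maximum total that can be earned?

2710

Order all 6 blocks by rate: Wheat/first 15 > Lentils/first 13 > Maize/first 11 > Wheat/second 10 > Lentils/second 7 > Maize/second 6.
Wheat/first (15): +50 ; 160 left.
Fill Lentils first block (100 at 13) ; 60 left.
60 remain; put them into Maize first at 11.
Total = 15×50 + 13×100 + 11×60 = 2710.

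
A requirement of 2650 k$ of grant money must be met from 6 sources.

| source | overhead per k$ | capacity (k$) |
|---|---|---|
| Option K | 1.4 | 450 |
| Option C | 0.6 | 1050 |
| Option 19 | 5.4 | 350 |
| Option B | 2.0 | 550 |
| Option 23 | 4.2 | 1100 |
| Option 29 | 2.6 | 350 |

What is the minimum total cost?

Fill from the cheapest source first.
Option C (0.6): use full 1050 — 1600 k$ to go.
Take 450 from Option K at 1.4 — need 1150 more.
Take 550 from Option B at 2.0 — need 600 more.
Take 350 from Option 29 at 2.6 — need 250 more.
Take 250 from Option 23 at 4.2 to finish.
Option 19: unused.
Cost = 1050×0.6 + 450×1.4 + 550×2.0 + 350×2.6 + 250×4.2 = 4320.

4320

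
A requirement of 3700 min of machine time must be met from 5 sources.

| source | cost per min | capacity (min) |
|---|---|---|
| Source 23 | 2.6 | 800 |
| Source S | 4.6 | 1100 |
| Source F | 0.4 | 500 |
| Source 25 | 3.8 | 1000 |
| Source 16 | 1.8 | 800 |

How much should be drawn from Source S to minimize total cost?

600

Fill from the cheapest source first.
Take 500 from Source F at 0.4 — need 3200 more.
Source 16 (1.8): use full 800 — 2400 min to go.
Source 23 (2.6): use full 800 — 1600 min to go.
Source 25 (3.8): use full 1000 — 600 min to go.
Take 600 from Source S at 4.6 to finish.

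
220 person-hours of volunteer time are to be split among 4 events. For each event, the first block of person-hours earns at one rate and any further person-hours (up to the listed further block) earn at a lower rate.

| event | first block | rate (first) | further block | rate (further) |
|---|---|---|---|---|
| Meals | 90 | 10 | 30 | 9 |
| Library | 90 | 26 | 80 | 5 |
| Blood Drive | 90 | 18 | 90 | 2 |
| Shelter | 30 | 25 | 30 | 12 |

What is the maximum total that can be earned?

Order all 8 blocks by rate: Library/first 26 > Shelter/first 25 > Blood Drive/first 18 > Shelter/second 12 > Meals/first 10 > Meals/second 9 > Library/second 5 > Blood Drive/second 2.
Library first at 26: fill all 90 ; 130 left.
Shelter first at 25: fill all 30 ; 100 left.
Blood Drive first at 18: fill all 90 ; 10 left.
Shelter/second: +10 of 30 at 12; pool empty.
Total = 26×90 + 25×30 + 18×90 + 12×10 = 4830.

4830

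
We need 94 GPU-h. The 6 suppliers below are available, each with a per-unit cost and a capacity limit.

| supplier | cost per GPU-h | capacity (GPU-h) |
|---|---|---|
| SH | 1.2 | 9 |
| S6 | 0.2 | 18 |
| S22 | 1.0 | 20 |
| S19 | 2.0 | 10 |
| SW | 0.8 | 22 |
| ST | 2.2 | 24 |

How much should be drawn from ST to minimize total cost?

15

Fill from the cheapest supplier first.
S6 at 0.2: take all 18 GPU-h — 76 still needed.
Take 22 from SW at 0.8 — need 54 more.
S22 (1.0): use full 20 — 34 GPU-h to go.
Take 9 from SH at 1.2 — need 25 more.
S19 (2.0): use full 10 — 15 GPU-h to go.
ST at 2.2: take 15 of its 24 — requirement met.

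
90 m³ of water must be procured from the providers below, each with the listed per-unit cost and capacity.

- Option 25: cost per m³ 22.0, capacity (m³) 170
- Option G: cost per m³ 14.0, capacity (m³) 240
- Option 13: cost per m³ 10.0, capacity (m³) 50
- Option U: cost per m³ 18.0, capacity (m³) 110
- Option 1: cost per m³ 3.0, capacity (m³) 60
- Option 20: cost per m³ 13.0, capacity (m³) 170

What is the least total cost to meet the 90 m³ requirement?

480

Fill from the cheapest provider first.
Option 1 (3.0): use full 60 — 30 m³ to go.
Take 30 from Option 13 at 10.0 to finish.
Option 20, Option G, Option U, Option 25: unused.
Cost = 60×3.0 + 30×10.0 = 480.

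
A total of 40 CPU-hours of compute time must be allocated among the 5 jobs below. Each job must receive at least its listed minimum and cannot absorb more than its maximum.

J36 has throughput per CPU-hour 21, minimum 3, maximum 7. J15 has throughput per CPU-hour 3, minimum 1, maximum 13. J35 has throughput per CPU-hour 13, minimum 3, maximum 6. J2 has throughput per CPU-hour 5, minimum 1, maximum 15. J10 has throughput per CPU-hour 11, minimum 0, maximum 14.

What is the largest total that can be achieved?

Meeting every minimum uses 3+1+3+1+0 = 8 CPU-hours, leaving 32.
Rank by throughput per CPU-hour: J36 21 > J35 13 > J10 11 > J2 5 > J15 3.
J36: +4 to 7 (cap) — 28 left.
J35 takes 3 more to reach its cap of 6 — 25 left.
J10 takes 14 more to reach its cap of 14 — 11 left.
Only 11 left; J2 takes them to reach 12.
Total = 21×7 + 3×1 + 13×6 + 5×12 + 11×14 = 442.

442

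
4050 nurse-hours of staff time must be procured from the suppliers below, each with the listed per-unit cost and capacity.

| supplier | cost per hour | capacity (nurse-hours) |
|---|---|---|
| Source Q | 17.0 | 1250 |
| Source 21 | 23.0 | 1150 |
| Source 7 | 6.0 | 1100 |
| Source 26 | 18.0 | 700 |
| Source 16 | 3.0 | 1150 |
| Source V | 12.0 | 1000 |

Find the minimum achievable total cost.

35650

Use suppliers in increasing cost order.
Source 16 at 3.0: take all 1150 nurse-hours — 2900 still needed.
Source 7 at 6.0: take all 1100 nurse-hours — 1800 still needed.
Source V at 12.0: take all 1000 nurse-hours — 800 still needed.
Source Q at 17.0: take 800 of its 1250 — requirement met.
Source 26, Source 21: unused.
Cost = 1150×3.0 + 1100×6.0 + 1000×12.0 + 800×17.0 = 35650.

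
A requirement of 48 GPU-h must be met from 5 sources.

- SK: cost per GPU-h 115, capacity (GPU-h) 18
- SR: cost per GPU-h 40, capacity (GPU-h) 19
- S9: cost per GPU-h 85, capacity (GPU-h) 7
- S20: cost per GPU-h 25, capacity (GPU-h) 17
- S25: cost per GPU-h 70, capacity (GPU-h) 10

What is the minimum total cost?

2055

Use sources in increasing cost order.
S20 at 25: take all 17 GPU-h — 31 still needed.
Take 19 from SR at 40 — need 12 more.
S25 at 70: take all 10 GPU-h — 2 still needed.
S9 (85): take the remaining 2 — done.
SK: unused.
Cost = 17×25 + 19×40 + 10×70 + 2×85 = 2055.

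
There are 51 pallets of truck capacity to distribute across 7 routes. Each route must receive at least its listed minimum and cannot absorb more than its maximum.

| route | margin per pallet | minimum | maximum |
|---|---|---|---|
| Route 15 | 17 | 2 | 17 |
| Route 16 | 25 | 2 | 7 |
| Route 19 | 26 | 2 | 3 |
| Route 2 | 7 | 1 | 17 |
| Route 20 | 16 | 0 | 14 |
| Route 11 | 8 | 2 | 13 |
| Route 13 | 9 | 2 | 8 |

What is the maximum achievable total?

852

Meeting every minimum uses 2+2+2+1+0+2+2 = 11 pallets, leaving 40.
Rank by margin per pallet: Route 19 26 > Route 16 25 > Route 15 17 > Route 20 16 > Route 13 9 > Route 11 8 > Route 2 7.
Route 19: +1 to 3 (cap) — 39 left.
Route 16: +5 to 7 (cap) — 34 left.
Route 15: +15 to 17 (cap) — 19 left.
Route 20: +14 to 14 (cap) — 5 left.
Route 13: +5 (room for 6) → 7. Pool exhausted.
Total = 17×17 + 25×7 + 26×3 + 7×1 + 16×14 + 8×2 + 9×7 = 852.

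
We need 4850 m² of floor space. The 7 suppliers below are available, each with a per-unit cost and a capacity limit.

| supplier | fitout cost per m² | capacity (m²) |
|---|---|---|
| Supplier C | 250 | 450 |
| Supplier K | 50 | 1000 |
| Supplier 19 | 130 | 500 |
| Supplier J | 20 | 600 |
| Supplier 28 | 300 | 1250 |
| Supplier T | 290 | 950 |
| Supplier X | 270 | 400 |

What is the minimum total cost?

908000

Use suppliers in increasing cost order.
Supplier J (20): use full 600 — 4250 m² to go.
Supplier K at 50: take all 1000 m² — 3250 still needed.
Supplier 19 at 130: take all 500 m² — 2750 still needed.
Take 450 from Supplier C at 250 — need 2300 more.
Supplier X (270): use full 400 — 1900 m² to go.
Take 950 from Supplier T at 290 — need 950 more.
Take 950 from Supplier 28 at 300 to finish.
Cost = 600×20 + 1000×50 + 500×130 + 450×250 + 400×270 + 950×290 + 950×300 = 908000.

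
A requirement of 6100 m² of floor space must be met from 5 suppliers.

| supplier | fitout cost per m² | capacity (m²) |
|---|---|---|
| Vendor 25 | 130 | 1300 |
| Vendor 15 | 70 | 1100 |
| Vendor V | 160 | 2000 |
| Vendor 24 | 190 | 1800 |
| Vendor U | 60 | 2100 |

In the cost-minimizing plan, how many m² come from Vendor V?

Cheapest first:
Vendor U (60): use full 2100 → 4000 m² to go.
Vendor 15 at 70: take all 1100 m² → 2900 still needed.
Vendor 25 at 130: take all 1300 m² → 1600 still needed.
Vendor V (160): take the remaining 1600 → done.
Vendor 24: unused.

1600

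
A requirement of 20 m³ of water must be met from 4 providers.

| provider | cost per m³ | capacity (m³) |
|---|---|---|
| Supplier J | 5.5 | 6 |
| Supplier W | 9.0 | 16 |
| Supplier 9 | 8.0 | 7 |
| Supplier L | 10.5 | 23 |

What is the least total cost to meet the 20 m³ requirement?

152

Cheapest first:
Supplier J (5.5): use full 6 ; 14 m³ to go.
Take 7 from Supplier 9 at 8.0 ; need 7 more.
Supplier W at 9.0: take 7 of its 16 ; requirement met.
Supplier L: unused.
Cost = 6×5.5 + 7×8.0 + 7×9.0 = 152.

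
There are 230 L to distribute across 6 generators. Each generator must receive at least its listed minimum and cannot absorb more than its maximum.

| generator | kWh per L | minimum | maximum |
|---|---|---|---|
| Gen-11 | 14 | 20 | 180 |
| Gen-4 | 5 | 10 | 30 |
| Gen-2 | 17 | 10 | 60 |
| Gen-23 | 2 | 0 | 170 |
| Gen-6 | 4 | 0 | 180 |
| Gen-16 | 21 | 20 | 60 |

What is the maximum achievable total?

3730

Meeting every minimum uses 20+10+10+0+0+20 = 60 L, leaving 170.
Highest kWh per L first: Gen-16 21 > Gen-2 17 > Gen-11 14 > Gen-4 5 > Gen-6 4 > Gen-23 2.
Give Gen-16 40 more to hit its cap of 60 ; 130 left.
Give Gen-2 50 more to hit its cap of 60 ; 80 left.
Gen-11 has room for 160 more but only 80 remain, so it gets 100.
Total = 14×100 + 5×10 + 17×60 + 21×60 = 3730.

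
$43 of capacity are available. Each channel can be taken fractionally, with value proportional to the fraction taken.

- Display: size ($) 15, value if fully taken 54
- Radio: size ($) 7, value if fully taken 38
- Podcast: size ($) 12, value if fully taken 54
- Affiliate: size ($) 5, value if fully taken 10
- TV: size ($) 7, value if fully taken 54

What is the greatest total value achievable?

Rank by value-to-size ratio: TV 54/7≈7.71, Radio 38/7≈5.43, Podcast 54/12≈4.5, Display 54/15≈3.6, Affiliate 10/5≈2.
Take all of TV (7 $, value 54) → 36 $ left.
Radio: take in full, 7 $ for value 38 → 29 left.
All 12 $ of Podcast fit (value 54) → 17 remain.
All 15 $ of Display fit (value 54) → 2 remain.
2 $ left: a 2/5 share of Affiliate gives 10×2/5 = 4.
Total value = 204.

204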